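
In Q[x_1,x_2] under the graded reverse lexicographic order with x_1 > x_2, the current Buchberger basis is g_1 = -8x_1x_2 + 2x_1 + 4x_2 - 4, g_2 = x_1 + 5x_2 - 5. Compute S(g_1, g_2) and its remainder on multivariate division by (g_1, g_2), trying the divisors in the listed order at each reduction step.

lcm(LM(g_1), LM(g_2)) = x_1x_2.
S = (lcm/LT(g_1))·g_1 − (lcm/LT(g_2))·g_2 = -5x_2^{2} - \tfrac{1}{4}x_1 + \tfrac{9}{2}x_2 + \tfrac{1}{2}.
Reduce S modulo (g_1, g_2) in that order:
  leading term x_2^{2}: no divisor's leading term divides it; move -5x_2^{2} to the remainder.
  leading term x_1: subtract (-\tfrac{1}{4})·g_2 from -\tfrac{1}{4}x_1 + \tfrac{9}{2}x_2 + \tfrac{1}{2} → \tfrac{23}{4}x_2 - \tfrac{3}{4}
  leading term x_2: no divisor's leading term divides it; move \tfrac{23}{4}x_2 to the remainder.
  leading term 1: no divisor's leading term divides it; move -\tfrac{3}{4} to the remainder.
The remainder -5x_2^{2} + \tfrac{23}{4}x_2 - \tfrac{3}{4} is nonzero, so it would be added as the next basis element.
This is the inner loop of Buchberger's algorithm — each nonzero remainder becomes a new basis element.

S(g_1, g_2) = -5x_2^{2} - \tfrac{1}{4}x_1 + \tfrac{9}{2}x_2 + \tfrac{1}{2}; remainder on division = -5x_2^{2} + \tfrac{23}{4}x_2 - \tfrac{3}{4}.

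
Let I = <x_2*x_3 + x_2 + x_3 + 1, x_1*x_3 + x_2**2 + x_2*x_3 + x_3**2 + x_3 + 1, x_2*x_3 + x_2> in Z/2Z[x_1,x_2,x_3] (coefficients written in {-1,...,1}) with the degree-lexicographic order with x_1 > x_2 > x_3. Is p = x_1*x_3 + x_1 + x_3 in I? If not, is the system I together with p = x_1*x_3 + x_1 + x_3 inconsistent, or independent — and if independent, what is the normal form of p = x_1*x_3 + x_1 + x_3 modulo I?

Adjoining x_1*x_3 + x_1 + x_3 makes the ideal the whole ring: the system is inconsistent.

First compute the reduced Gröbner basis of I by Buchberger's algorithm.
f_1 = x_2*x_3 + x_2 + x_3 + 1, LT = x_2*x_3.
f_2 = x_1*x_3 + x_2**2 + x_2*x_3 + x_3**2 + x_3 + 1, LT = x_1*x_3.
f_3 = x_2*x_3 + x_2, LT = x_2*x_3.

S(f_1,f_2): lcm = x_1*x_2*x_3. S = x_2**3 + x_2**2*x_3 + x_2*x_3**2 + x_1*x_2 + x_1*x_3 + x_2*x_3 + x_1 + x_2.
  reduce S modulo (f_1, f_2, f_3):
  remainder x_2**3 + x_1*x_2 + x_1 + 1 ≠ 0; add h_4 = x_2**3 + x_1*x_2 + x_1 + 1 to the basis.

S(f_1,f_3): lcm = x_2*x_3. S = x_3 + 1.
  reduce S modulo (f_1, f_2, f_3, h_4):
  remainder x_3 + 1 ≠ 0; add h_5 = x_3 + 1 to the basis.

S(f_2,f_3): lcm = x_1*x_2*x_3. S = x_2**3 + x_2**2*x_3 + x_2*x_3**2 + x_1*x_2 + x_2*x_3 + x_2.
  reduce S modulo (f_1, f_2, f_3, h_4, h_5):
  remainder x_2**2 + x_1 + x_2 + 1 ≠ 0; add h_6 = x_2**2 + x_1 + x_2 + 1 to the basis.

The other S-polynomials (S(f_1,h_4), S(f_2,h_4), S(f_3,h_4), S(f_1,h_5), S(f_2,h_5), S(f_3,h_5), S(h_4,h_5), S(f_1,h_6), S(f_2,h_6), S(f_3,h_6), S(h_4,h_6), S(h_5,h_6)) all reduce to 0 modulo the current basis, so we have a Gröbner basis.
Inter-reduce: drop elements whose leading term is divisible by another's, tail-reduce, and make monic.
Reduced Gröbner basis: {x_2**2 + x_1 + x_2 + 1, x_3 + 1}.
Label its elements g_1 = x_2**2 + x_1 + x_2 + 1, g_2 = x_3 + 1.

Reduce p = x_1*x_3 + x_1 + x_3 modulo G:
  leading term x_1*x_3: subtract (x_1)·g_2 from x_1*x_3 + x_1 + x_3 → x_3
  leading term x_3: subtract (1)·g_2 from x_3 → 1
  leading term 1: no divisor's leading term divides it; move 1 to the remainder.
  normal form = 1.
The normal form is nonzero, so p ∉ I. Since p minus its normal form lies in I, I + (p) = I + (r) where r = 1; decide whether this ideal is the whole ring.
Here r = 1 is a nonzero constant, hence a unit: 1 ∈ I + (p), the Gröbner basis of I + (p) is {1}, and the enlarged system has no common solution — adjoining p is inconsistent.

Ideal membership is decidable via reduction modulo a Gröbner basis.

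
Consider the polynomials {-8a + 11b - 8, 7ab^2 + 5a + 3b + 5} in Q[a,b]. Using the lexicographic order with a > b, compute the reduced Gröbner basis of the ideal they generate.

G = {a - 11/8b + 1, b^3 - 8/11b^2 + 79/77b}

f_1 = -8a + 11b - 8, LT = a.
f_2 = 7ab^2 + 5a + 3b + 5, LT = ab^2.

S(f_1,f_2): lcm = ab^2. S = -5/7a - 11/8b^3 + b^2 - 3/7b - 5/7.
  leading term a: subtract (5/56)·f_1 from -5/7a - 11/8b^3 + b^2 - 3/7b - 5/7 → -11/8b^3 + b^2 - 79/56b
  leading term b^3: no divisor's leading term divides it; move -11/8b^3 to the remainder.
  leading term b^2: no divisor's leading term divides it; move b^2 to the remainder.
  leading term b: no divisor's leading term divides it; move -79/56b to the remainder.
  remainder -11/8b^3 + b^2 - 79/56b ≠ 0; add g_3 = -11/8b^3 + b^2 - 79/56b to the basis.

S(f_1,g_3): leading monomials are coprime, so the S-polynomial reduces to 0 (Buchberger's first criterion).
S(f_2,g_3): lcm = ab^3. S = 8/11ab^2 - 24/77ab + 3/7b^2 + 5/7b.
  leading term ab^2: subtract (-1/11b^2)·f_1 from 8/11ab^2 - 24/77ab + 3/7b^2 + 5/7b → -24/77ab + b^3 - 23/77b^2 + 5/7b
  leading term ab: subtract (3/77b)·f_1 from -24/77ab + b^3 - 23/77b^2 + 5/7b → b^3 - 8/11b^2 + 79/77b
  leading term b^3: subtract (-8/11)·g_3 from b^3 - 8/11b^2 + 79/77b → 0
  remainder 0.

Every S-polynomial of the final basis reduces to 0, so we have a Gröbner basis.
Inter-reduce: drop elements whose leading term is divisible by another's, tail-reduce, and make monic.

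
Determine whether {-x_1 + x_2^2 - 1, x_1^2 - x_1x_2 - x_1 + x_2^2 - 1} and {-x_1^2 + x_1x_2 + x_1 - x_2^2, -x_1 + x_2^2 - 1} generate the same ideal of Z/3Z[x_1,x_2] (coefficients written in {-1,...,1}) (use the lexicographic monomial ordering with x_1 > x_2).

Since reduced Gröbner bases are canonical representatives of ideals under a given ordering, it suffices to compute and compare them.
Buchberger on the first generating set:
f_1 = -x_1 + x_2^2 - 1, LT = x_1.
f_2 = x_1^2 - x_1x_2 - x_1 + x_2^2 - 1, LT = x_1^2.

S(f_1,f_2): lcm = x_1^2. S = -x_1x_2^2 + x_1x_2 - x_1 - x_2^2 + 1.
  reduce S modulo (f_1, f_2):
  remainder -x_2^4 + x_2^3 - x_2^2 - x_2 - 1 ≠ 0; add g_3 = -x_2^4 + x_2^3 - x_2^2 - x_2 - 1 to the basis.

The other S-polynomials (S(f_1,g_3), S(f_2,g_3)) all reduce to 0 modulo the current basis, so we have a Gröbner basis.
Inter-reduce: drop elements whose leading term is divisible by another's, tail-reduce, and make monic.
Reduced Gröbner basis: {x_1 - x_2^2 + 1, x_2^4 - x_2^3 + x_2^2 + x_2 + 1}.

Buchberger on the second generating set:
h_1 = -x_1^2 + x_1x_2 + x_1 - x_2^2, LT = x_1^2.
h_2 = -x_1 + x_2^2 - 1, LT = x_1.

S(h_1,h_2): lcm = x_1^2. S = x_1x_2^2 - x_1x_2 + x_1 + x_2^2.
  reduce S modulo (h_1, h_2):
  remainder x_2^4 - x_2^3 + x_2^2 + x_2 - 1 ≠ 0; add k_3 = x_2^4 - x_2^3 + x_2^2 + x_2 - 1 to the basis.

The other S-polynomials (S(h_1,k_3), S(h_2,k_3)) all reduce to 0 modulo the current basis, so we have a Gröbner basis.
Inter-reduce: drop elements whose leading term is divisible by another's, tail-reduce, and make monic.
Reduced Gröbner basis: {x_1 - x_2^2 + 1, x_2^4 - x_2^3 + x_2^2 + x_2 - 1}.

Since the reduced bases disagree, the two ideals are not the same.

No, the ideals differ.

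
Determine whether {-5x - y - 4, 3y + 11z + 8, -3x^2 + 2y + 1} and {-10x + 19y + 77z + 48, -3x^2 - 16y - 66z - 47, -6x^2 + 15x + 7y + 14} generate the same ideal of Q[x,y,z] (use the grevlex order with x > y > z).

Yes, the ideals are equal.

For a fixed monomial order, each ideal has a unique reduced Gröbner basis; comparing bases decides equality.
Buchberger on the first generating set:
f_1 = -5x - y - 4, LT = x.
f_2 = 3y + 11z + 8, LT = y.
f_3 = -3x^2 + 2y + 1, LT = x^2.

S(f_1,f_3): lcm = x^2. S = 1/5xy + 4/5x + 2/3y + 1/3.
  reduce S modulo (f_1, f_2, f_3):
  remainder -121/225z^2 - 154/75z - 341/225 ≠ 0; add g_4 = -121/225z^2 - 154/75z - 341/225 to the basis.

The other S-polynomials (S(f_1,f_2), S(f_2,f_3), S(f_1,g_4), S(f_2,g_4), S(f_3,g_4)) all reduce to 0 modulo the current basis, so we have a Gröbner basis.
Inter-reduce: drop elements whose leading term is divisible by another's, tail-reduce, and make monic.
Reduced Gröbner basis: {z^2 + 42/11z + 31/11, x - 11/15z + 4/15, y + 11/3z + 8/3}.

Buchberger on the second generating set:
h_1 = -10x + 19y + 77z + 48, LT = x.
h_2 = -3x^2 - 16y - 66z - 47, LT = x^2.
h_3 = -6x^2 + 15x + 7y + 14, LT = x^2.

S(h_1,h_2): lcm = x^2. S = -19/10xy - 77/10xz - 24/5x - 16/3y - 22z - 47/3.
  reduce S modulo (h_1, h_2, h_3):
  remainder -361/100y^2 - 1463/50yz - 5929/100z^2 - 1768/75y - 2398/25z - 2903/75 ≠ 0; add k_4 = -361/100y^2 - 1463/50yz - 5929/100z^2 - 1768/75y - 2398/25z - 2903/75 to the basis.

S(h_1,h_3): lcm = x^2. S = -19/10xy - 77/10xz - 23/10x + 7/6y + 7/3.
  reduce S modulo (h_1, h_2, h_3, k_4):
  remainder 45/4y + 165/4z + 30 ≠ 0; add k_5 = 45/4y + 165/4z + 30 to the basis.

S(k_4,k_5): lcm = y^2. S = 253/57yz + 5929/361z^2 + 4184/1083y + 9592/361z + 11612/1083.
  reduce S modulo (h_1, h_2, h_3, k_4, k_5):
  remainder 484/3249z^2 + 616/1083z + 1364/3249 ≠ 0; add k_6 = 484/3249z^2 + 616/1083z + 1364/3249 to the basis.

The other S-polynomials (S(h_2,h_3), S(h_1,k_4), S(h_2,k_4), S(h_3,k_4), S(h_1,k_5), S(h_2,k_5), S(h_3,k_5), S(h_1,k_6), S(h_2,k_6), S(h_3,k_6), S(k_4,k_6), S(k_5,k_6)) all reduce to 0 modulo the current basis, so we have a Gröbner basis.
Inter-reduce: drop elements whose leading term is divisible by another's, tail-reduce, and make monic.
Reduced Gröbner basis: {z^2 + 42/11z + 31/11, x - 11/15z + 4/15, y + 11/3z + 8/3}.

Same reduced basis, so the two generating sets span the same ideal.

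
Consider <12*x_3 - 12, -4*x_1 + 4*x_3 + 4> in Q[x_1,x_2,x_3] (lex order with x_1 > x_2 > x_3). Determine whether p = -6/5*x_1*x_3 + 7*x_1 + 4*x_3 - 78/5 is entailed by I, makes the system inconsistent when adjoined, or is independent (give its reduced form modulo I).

First compute the reduced Gröbner basis of I by Buchberger's algorithm.
f_1 = 12*x_3 - 12, LT = x_3.
f_2 = -4*x_1 + 4*x_3 + 4, LT = x_1.

The S-polynomials (S(f_1,f_2)) all reduce to 0 modulo the current basis, so we have a Gröbner basis.
Inter-reduce: drop elements whose leading term is divisible by another's, tail-reduce, and make monic.
Reduced Gröbner basis: {x_1 - 2, x_3 - 1}.
Label its elements g_1 = x_1 - 2, g_2 = x_3 - 1.

Reduce p = -6/5*x_1*x_3 + 7*x_1 + 4*x_3 - 78/5 modulo G:
  leading term x_1*x_3: subtract (-6/5*x_3)·g_1 from -6/5*x_1*x_3 + 7*x_1 + 4*x_3 - 78/5 → 7*x_1 + 8/5*x_3 - 78/5
  leading term x_1: subtract (7)·g_1 from 7*x_1 + 8/5*x_3 - 78/5 → 8/5*x_3 - 8/5
  leading term x_3: subtract (8/5)·g_2 from 8/5*x_3 - 8/5 → 0
  normal form = 0.
Since the normal form is 0, p ∈ I.

-6/5*x_1*x_3 + 7*x_1 + 4*x_3 - 78/5 lies in I (it reduces to 0).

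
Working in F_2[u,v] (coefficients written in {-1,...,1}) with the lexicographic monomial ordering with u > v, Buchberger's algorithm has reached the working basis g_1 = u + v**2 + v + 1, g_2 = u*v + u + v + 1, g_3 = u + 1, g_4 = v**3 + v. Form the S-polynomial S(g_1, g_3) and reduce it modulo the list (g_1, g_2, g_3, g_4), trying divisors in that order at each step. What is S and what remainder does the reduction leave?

S(g_1, g_3) = v**2 + v; remainder on division = v**2 + v.

lcm(LM(g_1), LM(g_3)) = u.
S = (lcm/LT(g_1))·g_1 − (lcm/LT(g_3))·g_3 = v**2 + v.
Reduce S modulo (g_1, g_2, g_3, g_4) in that order:
  leading term v**2: no divisor's leading term divides it; move v**2 to the remainder.
  leading term v: no divisor's leading term divides it; move v to the remainder.
The remainder v**2 + v is nonzero, so it would be added as the next basis element.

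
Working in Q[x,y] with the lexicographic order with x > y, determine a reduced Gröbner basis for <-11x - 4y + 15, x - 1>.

G = {x - 1, y - 1}

f_1 = -11x - 4y + 15, LT = x.
f_2 = x - 1, LT = x.

S(f_1,f_2): lcm = x. S = \tfrac{4}{11}y - \tfrac{4}{11}.
  reduce S modulo (f_1, f_2):
  remainder \tfrac{4}{11}y - \tfrac{4}{11} ≠ 0; add g_3 = \tfrac{4}{11}y - \tfrac{4}{11} to the basis.

The other S-polynomials (S(f_1,g_3), S(f_2,g_3)) all reduce to 0 modulo the current basis, so we have a Gröbner basis.
Inter-reduce: drop elements whose leading term is divisible by another's, tail-reduce, and make monic.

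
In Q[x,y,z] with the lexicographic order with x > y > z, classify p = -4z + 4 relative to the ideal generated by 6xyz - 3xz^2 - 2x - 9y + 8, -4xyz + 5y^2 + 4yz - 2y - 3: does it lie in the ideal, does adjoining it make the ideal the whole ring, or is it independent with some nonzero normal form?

-4z + 4 is independent of I; its normal form modulo I is -4z + 4.

First compute the reduced Gröbner basis of I by Buchberger's algorithm.
f_1 = 6xyz - 3xz^2 - 2x - 9y + 8, LT = xyz.
f_2 = -4xyz + 5y^2 + 4yz - 2y - 3, LT = xyz.

S(f_1,f_2): lcm = xyz. S = -1/2xz^2 - 1/3x + 5/4y^2 + yz - 2y + 7/12.
  leading term xz^2: no divisor's leading term divides it; move -1/2xz^2 to the remainder.
  leading term x: no divisor's leading term divides it; move -1/3x to the remainder.
  leading term y^2: no divisor's leading term divides it; move 5/4y^2 to the remainder.
  leading term yz: no divisor's leading term divides it; move yz to the remainder.
  leading term y: no divisor's leading term divides it; move -2y to the remainder.
  leading term 1: no divisor's leading term divides it; move 7/12 to the remainder.
  remainder -1/2xz^2 - 1/3x + 5/4y^2 + yz - 2y + 7/12 ≠ 0; add h_3 = -1/2xz^2 - 1/3x + 5/4y^2 + yz - 2y + 7/12 to the basis.

S(f_1,h_3): lcm = xyz^2. S = -2/3xy - 1/2xz^3 - 1/3xz + 5/2y^3 + 2y^2z - 4y^2 - 3/2yz + 7/6y + 4/3z.
  leading term xy: no divisor's leading term divides it; move -2/3xy to the remainder.
  leading term xz^3: subtract (z)·h_3 from -1/2xz^3 - 1/3xz + 5/2y^3 + 2y^2z - 4y^2 - 3/2yz + 7/6y + 4/3z → 5/2y^3 + 3/4y^2z - 4y^2 - yz^2 + 1/2yz + 7/6y + 3/4z
  leading term y^3: no divisor's leading term divides it; move 5/2y^3 to the remainder.
  leading term y^2z: no divisor's leading term divides it; move 3/4y^2z to the remainder.
  leading term y^2: no divisor's leading term divides it; move -4y^2 to the remainder.
  leading term yz^2: no divisor's leading term divides it; move -yz^2 to the remainder.
  leading term yz: no divisor's leading term divides it; move 1/2yz to the remainder.
  leading term y: no divisor's leading term divides it; move 7/6y to the remainder.
  leading term z: no divisor's leading term divides it; move 3/4z to the remainder.
  remainder -2/3xy + 5/2y^3 + 3/4y^2z - 4y^2 - yz^2 + 1/2yz + 7/6y + 3/4z ≠ 0; add h_4 = -2/3xy + 5/2y^3 + 3/4y^2z - 4y^2 - yz^2 + 1/2yz + 7/6y + 3/4z to the basis.

S(f_1,h_4): lcm = xyz. S = -1/2xz^2 - 1/3x + 15/4y^3z + 9/8y^2z^2 - 6y^2z - 3/2yz^3 + 3/4yz^2 + 7/4yz - 3/2y + 9/8z^2 + 4/3.
  leading term xz^2: subtract (1)·h_3 from -1/2xz^2 - 1/3x + 15/4y^3z + 9/8y^2z^2 - 6y^2z - 3/2yz^3 + 3/4yz^2 + 7/4yz - 3/2y + 9/8z^2 + 4/3 → 15/4y^3z + 9/8y^2z^2 - 6y^2z - 5/4y^2 - 3/2yz^3 + 3/4yz^2 + 3/4yz + 1/2y + 9/8z^2 + 3/4
  leading term y^3z: no divisor's leading term divides it; move 15/4y^3z to the remainder.
  leading term y^2z^2: no divisor's leading term divides it; move 9/8y^2z^2 to the remainder.
  leading term y^2z: no divisor's leading term divides it; move -6y^2z to the remainder.
  leading term y^2: no divisor's leading term divides it; move -5/4y^2 to the remainder.
  leading term yz^3: no divisor's leading term divides it; move -3/2yz^3 to the remainder.
  leading term yz^2: no divisor's leading term divides it; move 3/4yz^2 to the remainder.
  leading term yz: no divisor's leading term divides it; move 3/4yz to the remainder.
  leading term y: no divisor's leading term divides it; move 1/2y to the remainder.
  leading term z^2: no divisor's leading term divides it; move 9/8z^2 to the remainder.
  leading term 1: no divisor's leading term divides it; move 3/4 to the remainder.
  remainder 15/4y^3z + 9/8y^2z^2 - 6y^2z - 5/4y^2 - 3/2yz^3 + 3/4yz^2 + 3/4yz + 1/2y + 9/8z^2 + 3/4 ≠ 0; add h_5 = 15/4y^3z + 9/8y^2z^2 - 6y^2z - 5/4y^2 - 3/2yz^3 + 3/4yz^2 + 3/4yz + 1/2y + 9/8z^2 + 3/4 to the basis.

The other S-polynomials (S(f_2,h_3), S(f_2,h_4), S(h_3,h_4), S(f_1,h_5), S(f_2,h_5), S(h_3,h_5), S(h_4,h_5)) all reduce to 0 modulo the current basis, so we have a Gröbner basis.
Inter-reduce: drop elements whose leading term is divisible by another's, tail-reduce, and make monic.
Reduced Gröbner basis: {xy - 15/4y^3 - 9/8y^2z + 6y^2 + 3/2yz^2 - 3/4yz - 7/4y - 9/8z, xz^2 + 2/3x - 5/2y^2 - 2yz + 4y - 7/6, y^3z + 3/10y^2z^2 - 8/5y^2z - 1/3y^2 - 2/5yz^3 + 1/5yz^2 + 1/5yz + 2/15y + 3/10z^2 + 1/5}.
Label its elements g_1 = xy - 15/4y^3 - 9/8y^2z + 6y^2 + 3/2yz^2 - 3/4yz - 7/4y - 9/8z, g_2 = xz^2 + 2/3x - 5/2y^2 - 2yz + 4y - 7/6, g_3 = y^3z + 3/10y^2z^2 - 8/5y^2z - 1/3y^2 - 2/5yz^3 + 1/5yz^2 + 1/5yz + 2/15y + 3/10z^2 + 1/5.

Reduce p = -4z + 4 modulo G:
  leading term z: no divisor's leading term divides it; move -4z to the remainder.
  leading term 1: no divisor's leading term divides it; move 4 to the remainder.
  normal form = -4z + 4.
The normal form is nonzero, so p ∉ I. Since p minus its normal form lies in I, I + (p) = I + (r) where r = -4z + 4; decide whether this ideal is the whole ring.
Run Buchberger on G together with r (pairs among the g_i already reduce to 0 since G is a Gröbner basis):
g_1 = xy - 15/4y^3 - 9/8y^2z + 6y^2 + 3/2yz^2 - 3/4yz - 7/4y - 9/8z, LT = xy.
g_2 = xz^2 + 2/3x - 5/2y^2 - 2yz + 4y - 7/6, LT = xz^2.
g_3 = y^3z + 3/10y^2z^2 - 8/5y^2z - 1/3y^2 - 2/5yz^3 + 1/5yz^2 + 1/5yz + 2/15y + 3/10z^2 + 1/5, LT = y^3z.
r = -4z + 4, LT = z.

S(g_2,r): lcm = xz^2. S = xz + 2/3x - 5/2y^2 - 2yz + 4y - 7/6.
  leading term xz: subtract (-1/4x)·r from xz + 2/3x - 5/2y^2 - 2yz + 4y - 7/6 → 5/3x - 5/2y^2 - 2yz + 4y - 7/6
  leading term x: no divisor's leading term divides it; move 5/3x to the remainder.
  leading term y^2: no divisor's leading term divides it; move -5/2y^2 to the remainder.
  leading term yz: subtract (1/2y)·r from -2yz + 4y - 7/6 → 2y - 7/6
  leading term y: no divisor's leading term divides it; move 2y to the remainder.
  leading term 1: no divisor's leading term divides it; move -7/6 to the remainder.
  remainder 5/3x - 5/2y^2 + 2y - 7/6 ≠ 0; add m_5 = 5/3x - 5/2y^2 + 2y - 7/6 to the basis.

S(g_3,r): lcm = y^3z. S = y^3 + 3/10y^2z^2 - 8/5y^2z - 1/3y^2 - 2/5yz^3 + 1/5yz^2 + 1/5yz + 2/15y + 3/10z^2 + 1/5.
  leading term y^3: no divisor's leading term divides it; move y^3 to the remainder.
  leading term y^2z^2: subtract (-3/40y^2z)·r from 3/10y^2z^2 - 8/5y^2z - 1/3y^2 - 2/5yz^3 + 1/5yz^2 + 1/5yz + 2/15y + 3/10z^2 + 1/5 → -13/10y^2z - 1/3y^2 - 2/5yz^3 + 1/5yz^2 + 1/5yz + 2/15y + 3/10z^2 + 1/5
  leading term y^2z: subtract (13/40y^2)·r from -13/10y^2z - 1/3y^2 - 2/5yz^3 + 1/5yz^2 + 1/5yz + 2/15y + 3/10z^2 + 1/5 → -49/30y^2 - 2/5yz^3 + 1/5yz^2 + 1/5yz + 2/15y + 3/10z^2 + 1/5
  leading term y^2: no divisor's leading term divides it; move -49/30y^2 to the remainder.
  leading term yz^3: subtract (1/10yz^2)·r from -2/5yz^3 + 1/5yz^2 + 1/5yz + 2/15y + 3/10z^2 + 1/5 → -1/5yz^2 + 1/5yz + 2/15y + 3/10z^2 + 1/5
  leading term yz^2: subtract (1/20yz)·r from -1/5yz^2 + 1/5yz + 2/15y + 3/10z^2 + 1/5 → 2/15y + 3/10z^2 + 1/5
  leading term y: no divisor's leading term divides it; move 2/15y to the remainder.
  leading term z^2: subtract (-3/40z)·r from 3/10z^2 + 1/5 → 3/10z + 1/5
  leading term z: subtract (-3/40)·r from 3/10z + 1/5 → 1/2
  leading term 1: no divisor's leading term divides it; move 1/2 to the remainder.
  remainder y^3 - 49/30y^2 + 2/15y + 1/2 ≠ 0; add m_6 = y^3 - 49/30y^2 + 2/15y + 1/2 to the basis.

The other S-polynomials (S(g_1,g_2), S(g_1,g_3), S(g_1,r), S(g_2,g_3), S(g_1,m_5), S(g_2,m_5), S(g_3,m_5), S(r,m_5), S(g_1,m_6), S(g_2,m_6), S(g_3,m_6), S(r,m_6), S(m_5,m_6)) all reduce to 0 modulo the current basis, so we have a Gröbner basis.
Inter-reduce: drop elements whose leading term is divisible by another's, tail-reduce, and make monic.
Reduced Gröbner basis: {x - 3/2y^2 + 6/5y - 7/10, y^3 - 49/30y^2 + 2/15y + 1/2, z - 1}.
The reduced Gröbner basis of I + (p) is {x - 3/2y^2 + 6/5y - 7/10, y^3 - 49/30y^2 + 2/15y + 1/2, z - 1} ≠ {1}, a proper ideal, so the enlarged system stays consistent: p is independent of I, with normal form -4z + 4.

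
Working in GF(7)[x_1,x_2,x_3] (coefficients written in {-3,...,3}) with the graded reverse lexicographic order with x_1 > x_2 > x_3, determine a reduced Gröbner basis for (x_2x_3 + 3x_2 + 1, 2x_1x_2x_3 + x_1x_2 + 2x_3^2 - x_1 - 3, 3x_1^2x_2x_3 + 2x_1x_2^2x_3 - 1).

G = {x_2^3 - 2x_2^2 - x_1x_3 + 2x_3^2 + 3x_1 - 3x_2 - 2x_3 - 1, x_1x_3^2 + x_2^2 - 3x_1x_3 + 2x_3^2 + x_1 - 2x_2 - 3x_3 - 2, x_3^3 + 2x_1x_3 + 3x_3^2 - 2x_1 + 2x_3 - 1, x_1^2 - 2x_2^2 - x_1x_3 + 3x_1 + 1, x_1x_2 + x_3^2 + 2x_1 + 2, x_2x_3 + 3x_2 + 1}

Buchberger's algorithm terminates because the ascending chain of leading-term ideals stabilizes.

f_1 = x_2x_3 + 3x_2 + 1, LT = x_2x_3.
f_2 = 2x_1x_2x_3 + x_1x_2 + 2x_3^2 - x_1 - 3, LT = x_1x_2x_3.
f_3 = 3x_1^2x_2x_3 + 2x_1x_2^2x_3 - 1, LT = x_1^2x_2x_3.

S(f_1,f_2): lcm = x_1x_2x_3. S = -x_1x_2 - x_3^2 - 2x_1 - 2.
  reduce S modulo (f_1, f_2, f_3):
  remainder -x_1x_2 - x_3^2 - 2x_1 - 2 ≠ 0; add g_4 = -x_1x_2 - x_3^2 - 2x_1 - 2 to the basis.

S(f_1,f_3): lcm = x_1^2x_2x_3. S = -3x_1x_2^2x_3 + 3x_1^2x_2 + x_1^2 - 2.
  reduce S modulo (f_1, f_2, f_3, g_4):
  remainder -3x_1x_3^2 + 2x_1^2 + x_3^2 + 3x_1 - x_2 + 2x_3 + 1 ≠ 0; add g_5 = -3x_1x_3^2 + 2x_1^2 + x_3^2 + 3x_1 - x_2 + 2x_3 + 1 to the basis.

S(f_1,g_4): lcm = x_1x_2x_3. S = -x_3^3 + 3x_1x_2 - 2x_1x_3 + x_1 - 2x_3.
  reduce S modulo (f_1, f_2, f_3, g_4, g_5):
  remainder -x_3^3 - 2x_1x_3 - 3x_3^2 + 2x_1 - 2x_3 + 1 ≠ 0; add g_6 = -x_3^3 - 2x_1x_3 - 3x_3^2 + 2x_1 - 2x_3 + 1 to the basis.

S(f_3,g_4): lcm = x_1^2x_2x_3. S = 3x_1x_2^2x_3 - x_1x_3^3 - 2x_1^2x_3 - 2x_1x_3 + 2.
  reduce S modulo (f_1, f_2, f_3, g_4, g_5, g_6):
  remainder 2x_1^2x_3 - 3x_3^2 + 2x_1 + 3x_3 + 3 ≠ 0; add g_7 = 2x_1^2x_3 - 3x_3^2 + 2x_1 + 3x_3 + 3 to the basis.

S(f_1,g_5): lcm = x_1x_2x_3^2. S = 3x_1^2x_2 + 3x_1x_2x_3 - 2x_2x_3^2 + x_1x_2 + 2x_2^2 + x_1x_3 + 3x_2x_3 - 2x_2.
  reduce S modulo (f_1, f_2, f_3, g_4, g_5, g_6, g_7):
  remainder -x_1^2 + 2x_2^2 + x_1x_3 - 3x_1 - 1 ≠ 0; add g_8 = -x_1^2 + 2x_2^2 + x_1x_3 - 3x_1 - 1 to the basis.

S(f_2,g_8): lcm = x_1^2x_2x_3. S = 2x_2^3x_3 + x_1x_2x_3^2 - 3x_1^2x_2 - 3x_1x_2x_3 + x_1x_3^2 + 3x_1^2 - x_2x_3 + 2x_1.
  reduce S modulo (f_1, f_2, f_3, g_4, g_5, g_6, g_7, g_8):
  remainder x_2^3 - 2x_2^2 - x_1x_3 + 2x_3^2 + 3x_1 - 3x_2 - 2x_3 - 1 ≠ 0; add g_9 = x_2^3 - 2x_2^2 - x_1x_3 + 2x_3^2 + 3x_1 - 3x_2 - 2x_3 - 1 to the basis.

The other S-polynomials (S(f_2,f_3), S(f_2,g_4), S(f_2,g_5), S(f_3,g_5), S(g_4,g_5), S(f_1,g_6), S(f_2,g_6), S(f_3,g_6), S(g_4,g_6), S(g_5,g_6), S(f_1,g_7), S(f_2,g_7), S(f_3,g_7), S(g_4,g_7), S(g_5,g_7), S(g_6,g_7), S(f_1,g_8), S(f_3,g_8), S(g_4,g_8), S(g_5,g_8), S(g_6,g_8), S(g_7,g_8), S(f_1,g_9), S(f_2,g_9), S(f_3,g_9), S(g_4,g_9), S(g_5,g_9), S(g_6,g_9), S(g_7,g_9), S(g_8,g_9)) all reduce to 0 modulo the current basis, so we have a Gröbner basis.
Inter-reduce: drop elements whose leading term is divisible by another's, tail-reduce, and make monic.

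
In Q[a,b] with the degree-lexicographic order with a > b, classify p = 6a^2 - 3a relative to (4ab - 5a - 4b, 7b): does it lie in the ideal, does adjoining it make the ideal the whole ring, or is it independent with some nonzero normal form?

6a^2 - 3a lies in I (it reduces to 0).

First compute the reduced Gröbner basis of I by Buchberger's algorithm.
f_1 = 4ab - 5a - 4b, LT = ab.
f_2 = 7b, LT = b.

S(f_1,f_2): lcm = ab. S = -5/4a - b.
  leading term a: no divisor's leading term divides it; move -5/4a to the remainder.
  leading term b: subtract (-1/7)·f_2 from -b → 0
  remainder -5/4a ≠ 0; add h_3 = -5/4a to the basis.

The other S-polynomials (S(f_1,h_3), S(f_2,h_3)) all reduce to 0 modulo the current basis, so we have a Gröbner basis.
Inter-reduce: drop elements whose leading term is divisible by another's, tail-reduce, and make monic.
Reduced Gröbner basis: {a, b}.
Label its elements g_1 = a, g_2 = b.

Reduce p = 6a^2 - 3a modulo G:
  leading term a^2: subtract (6a)·g_1 from 6a^2 - 3a → -3a
  leading term a: subtract (-3)·g_1 from -3a → 0
  normal form = 0.
Since the normal form is 0, p ∈ I.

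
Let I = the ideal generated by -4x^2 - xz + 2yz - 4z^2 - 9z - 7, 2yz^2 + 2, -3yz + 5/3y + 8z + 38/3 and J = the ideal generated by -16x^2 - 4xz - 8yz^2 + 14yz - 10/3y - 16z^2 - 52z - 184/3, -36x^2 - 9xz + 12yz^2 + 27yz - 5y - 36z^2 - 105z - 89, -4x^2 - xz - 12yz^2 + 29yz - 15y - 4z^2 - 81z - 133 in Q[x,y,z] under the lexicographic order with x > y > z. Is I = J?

Two ideals are equal iff their reduced Gröbner bases coincide (the reduced basis is unique for a fixed ordering).
Buchberger on the first generating set:
f_1 = -4x^2 - xz + 2yz - 4z^2 - 9z - 7, LT = x^2.
f_2 = 2yz^2 + 2, LT = yz^2.
f_3 = -3yz + 5/3y + 8z + 38/3, LT = yz.

S(f_2,f_3): lcm = yz^2. S = 5/9yz + 8/3z^2 + 38/9z + 1.
  reduce S modulo (f_1, f_2, f_3):
  remainder 25/81y + 8/3z^2 + 154/27z + 271/81 ≠ 0; add g_4 = 25/81y + 8/3z^2 + 154/27z + 271/81 to the basis.

S(f_2,g_4): lcm = yz^2. S = -216/25z^4 - 462/25z^3 - 271/25z^2 + 1.
  reduce S modulo (f_1, f_2, f_3, g_4):
  remainder -216/25z^4 - 462/25z^3 - 271/25z^2 + 1 ≠ 0; add g_5 = -216/25z^4 - 462/25z^3 - 271/25z^2 + 1 to the basis.

S(f_3,g_4): lcm = yz. S = -5/9y - 216/25z^3 - 462/25z^2 - 1013/75z - 38/9.
  reduce S modulo (f_1, f_2, f_3, g_4, g_5):
  remainder -216/25z^3 - 342/25z^2 - 81/25z + 9/5 ≠ 0; add g_6 = -216/25z^3 - 342/25z^2 - 81/25z + 9/5 to the basis.

The other S-polynomials (S(f_1,f_2), S(f_1,f_3), S(f_1,g_4), S(f_1,g_5), S(f_2,g_5), S(f_3,g_5), S(g_4,g_5), S(f_1,g_6), S(f_2,g_6), S(f_3,g_6), S(g_4,g_6), S(g_5,g_6)) all reduce to 0 modulo the current basis, so we have a Gröbner basis.
Inter-reduce: drop elements whose leading term is divisible by another's, tail-reduce, and make monic.
Reduced Gröbner basis: {x^2 + 1/4xz + 17/5z^2 + 121/20z + 53/20, y + 216/25z^2 + 462/25z + 271/25, z^3 + 19/12z^2 + 3/8z - 5/24}.

Buchberger on the second generating set:
h_1 = -16x^2 - 4xz - 8yz^2 + 14yz - 10/3y - 16z^2 - 52z - 184/3, LT = x^2.
h_2 = -36x^2 - 9xz + 12yz^2 + 27yz - 5y - 36z^2 - 105z - 89, LT = x^2.
h_3 = -4x^2 - xz - 12yz^2 + 29yz - 15y - 4z^2 - 81z - 133, LT = x^2.

S(h_1,h_2): lcm = x^2. S = 5/6yz^2 - 1/8yz + 5/72y + 1/3z + 49/36.
  reduce S modulo (h_1, h_2, h_3):
  remainder 5/6yz^2 - 1/8yz + 5/72y + 1/3z + 49/36 ≠ 0; add k_4 = 5/6yz^2 - 1/8yz + 5/72y + 1/3z + 49/36 to the basis.

S(h_1,h_3): lcm = x^2. S = -5/2yz^2 + 51/8yz - 85/24y - 17z - 353/12.
  reduce S modulo (h_1, h_2, h_3, k_4):
  remainder 6yz - 10/3y - 16z - 76/3 ≠ 0; add k_5 = 6yz - 10/3y - 16z - 76/3 to the basis.

S(k_4,k_5): lcm = yz^2. S = 73/180yz + 1/12y + 8/3z^2 + 208/45z + 49/30.
  reduce S modulo (h_1, h_2, h_3, k_4, k_5):
  remainder 25/81y + 8/3z^2 + 154/27z + 271/81 ≠ 0; add k_6 = 25/81y + 8/3z^2 + 154/27z + 271/81 to the basis.

S(k_4,k_6): lcm = yz^2. S = -3/20yz + 1/12y - 216/25z^4 - 462/25z^3 - 271/25z^2 + 2/5z + 49/30.
  reduce S modulo (h_1, h_2, h_3, k_4, k_5, k_6):
  remainder -216/25z^4 - 462/25z^3 - 271/25z^2 + 1 ≠ 0; add k_7 = -216/25z^4 - 462/25z^3 - 271/25z^2 + 1 to the basis.

S(k_5,k_6): lcm = yz. S = -5/9y - 216/25z^3 - 462/25z^2 - 1013/75z - 38/9.
  reduce S modulo (h_1, h_2, h_3, k_4, k_5, k_6, k_7):
  remainder -216/25z^3 - 342/25z^2 - 81/25z + 9/5 ≠ 0; add k_8 = -216/25z^3 - 342/25z^2 - 81/25z + 9/5 to the basis.

The other S-polynomials (S(h_2,h_3), S(h_1,k_4), S(h_2,k_4), S(h_3,k_4), S(h_1,k_5), S(h_2,k_5), S(h_3,k_5), S(h_1,k_6), S(h_2,k_6), S(h_3,k_6), S(h_1,k_7), S(h_2,k_7), S(h_3,k_7), S(k_4,k_7), S(k_5,k_7), S(k_6,k_7), S(h_1,k_8), S(h_2,k_8), S(h_3,k_8), S(k_4,k_8), S(k_5,k_8), S(k_6,k_8), S(k_7,k_8)) all reduce to 0 modulo the current basis, so we have a Gröbner basis.
Inter-reduce: drop elements whose leading term is divisible by another's, tail-reduce, and make monic.
Reduced Gröbner basis: {x^2 + 1/4xz + 17/5z^2 + 121/20z + 53/20, y + 216/25z^2 + 462/25z + 271/25, z^3 + 19/12z^2 + 3/8z - 5/24}.

These coincide, so the ideals are equal.

Yes, the ideals are equal.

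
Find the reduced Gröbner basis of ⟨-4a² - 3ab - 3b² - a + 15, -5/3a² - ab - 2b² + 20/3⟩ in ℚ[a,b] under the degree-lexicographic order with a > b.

G = {b³ - 13/12b² + 5/9a - ⅚b + 5/36, a² + 3b² - a - 5, ab - 3b² + 5/3a + 5/3}

f_1 = -4a² - 3ab - 3b² - a + 15, LT = a².
f_2 = -5/3a² - ab - 2b² + 20/3, LT = a².

S(f_1,f_2): lcm = a². S = 3/20ab - 9/20b² + ¼a + ¼.
  leading term ab: no divisor's leading term divides it; move 3/20ab to the remainder.
  leading term b²: no divisor's leading term divides it; move -9/20b² to the remainder.
  leading term a: no divisor's leading term divides it; move ¼a to the remainder.
  leading term 1: no divisor's leading term divides it; move ¼ to the remainder.
  remainder 3/20ab - 9/20b² + ¼a + ¼ ≠ 0; add g_3 = 3/20ab - 9/20b² + ¼a + ¼ to the basis.

S(f_1,g_3): lcm = a²b. S = 15/4ab² + ¾b³ - 5/3a² + ¼ab - 5/3a - 15/4b.
  leading term ab²: subtract (25b)·g_3 from 15/4ab² + ¾b³ - 5/3a² + ¼ab - 5/3a - 15/4b → 12b³ - 5/3a² - 6ab - 5/3a - 10b
  leading term b³: no divisor's leading term divides it; move 12b³ to the remainder.
  leading term a²: subtract (5/12)·f_1 from -5/3a² - 6ab - 5/3a - 10b → -19/4ab + 5/4b² - 5/4a - 10b - 25/4
  leading term ab: subtract (-95/3)·g_3 from -19/4ab + 5/4b² - 5/4a - 10b - 25/4 → -13b² + 20/3a - 10b + 5/3
  leading term b²: no divisor's leading term divides it; move -13b² to the remainder.
  leading term a: no divisor's leading term divides it; move 20/3a to the remainder.
  leading term b: no divisor's leading term divides it; move -10b to the remainder.
  leading term 1: no divisor's leading term divides it; move 5/3 to the remainder.
  remainder 12b³ - 13b² + 20/3a - 10b + 5/3 ≠ 0; add g_4 = 12b³ - 13b² + 20/3a - 10b + 5/3 to the basis.

The other S-polynomials (S(f_2,g_3), S(f_1,g_4), S(f_2,g_4), S(g_3,g_4)) all reduce to 0 modulo the current basis, so we have a Gröbner basis.
Inter-reduce: drop elements whose leading term is divisible by another's, tail-reduce, and make monic.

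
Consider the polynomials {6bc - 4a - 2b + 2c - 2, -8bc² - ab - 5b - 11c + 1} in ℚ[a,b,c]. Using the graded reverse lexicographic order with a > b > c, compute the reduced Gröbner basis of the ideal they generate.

G = {ac² - ½c³ + ⅛a² - 1/16ac + 41/16c² + 11/16a - 19/16c + ⅜, ab + 16/3ac - 8/3c² + 16/9a + 53/9b + 115/9c - 1/9, bc - ⅔a - ⅓b + ⅓c - ⅓}

Buchberger's algorithm terminates because the ascending chain of leading-term ideals stabilizes.

f_1 = 6bc - 4a - 2b + 2c - 2, LT = bc.
f_2 = -8bc² - ab - 5b - 11c + 1, LT = bc².

S(f_1,f_2): lcm = bc². S = -⅛ab - ⅔ac - ⅓bc + ⅓c² - ⅝b - 41/24c + ⅛.
  reduce S modulo (f_1, f_2):
  remainder -⅛ab - ⅔ac + ⅓c² - 2/9a - 53/72b - 115/72c + 1/72 ≠ 0; add g_3 = -⅛ab - ⅔ac + ⅓c² - 2/9a - 53/72b - 115/72c + 1/72 to the basis.

S(f_1,g_3): lcm = abc. S = -16/3ac² + 8/3c³ - ⅔a² - ⅓ab - 13/9ac - 53/9bc - 115/9c² - ⅓a + 1/9c.
  reduce S modulo (f_1, f_2, g_3):
  remainder -16/3ac² + 8/3c³ - ⅔a² + ⅓ac - 41/3c² - 11/3a + 19/3c - 2 ≠ 0; add g_4 = -16/3ac² + 8/3c³ - ⅔a² + ⅓ac - 41/3c² - 11/3a + 19/3c - 2 to the basis.

The other S-polynomials (S(f_2,g_3), S(f_1,g_4), S(f_2,g_4), S(g_3,g_4)) all reduce to 0 modulo the current basis, so we have a Gröbner basis.
Inter-reduce: drop elements whose leading term is divisible by another's, tail-reduce, and make monic.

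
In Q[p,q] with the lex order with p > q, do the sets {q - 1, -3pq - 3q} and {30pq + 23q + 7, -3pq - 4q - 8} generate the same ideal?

No, the ideals differ.

Two ideals are equal iff their reduced Gröbner bases coincide (the reduced basis is unique for a fixed ordering).
Buchberger on the first generating set:
f_1 = q - 1, LT = q.
f_2 = -3pq - 3q, LT = pq.

S(f_1,f_2): lcm = pq. S = -p - q.
  leading term p: no divisor's leading term divides it; move -p to the remainder.
  leading term q: subtract (-1)·f_1 from -q → -1
  leading term 1: no divisor's leading term divides it; move -1 to the remainder.
  remainder -p - 1 ≠ 0; add g_3 = -p - 1 to the basis.

The other S-polynomials (S(f_1,g_3), S(f_2,g_3)) all reduce to 0 modulo the current basis, so we have a Gröbner basis.
Inter-reduce: drop elements whose leading term is divisible by another's, tail-reduce, and make monic.
Reduced Gröbner basis: {p + 1, q - 1}.

Buchberger on the second generating set:
h_1 = 30pq + 23q + 7, LT = pq.
h_2 = -3pq - 4q - 8, LT = pq.

S(h_1,h_2): lcm = pq. S = -17/30q - 73/30.
  leading term q: no divisor's leading term divides it; move -17/30q to the remainder.
  leading term 1: no divisor's leading term divides it; move -73/30 to the remainder.
  remainder -17/30q - 73/30 ≠ 0; add k_3 = -17/30q - 73/30 to the basis.

S(h_1,k_3): lcm = pq. S = -73/17p + 23/30q + 7/30.
  leading term p: no divisor's leading term divides it; move -73/17p to the remainder.
  leading term q: subtract (-23/17)·k_3 from 23/30q + 7/30 → -52/17
  leading term 1: no divisor's leading term divides it; move -52/17 to the remainder.
  remainder -73/17p - 52/17 ≠ 0; add k_4 = -73/17p - 52/17 to the basis.

The other S-polynomials (S(h_2,k_3), S(h_1,k_4), S(h_2,k_4), S(k_3,k_4)) all reduce to 0 modulo the current basis, so we have a Gröbner basis.
Inter-reduce: drop elements whose leading term is divisible by another's, tail-reduce, and make monic.
Reduced Gröbner basis: {p + 52/73, q + 73/17}.

The bases are distinct; the ideals are different.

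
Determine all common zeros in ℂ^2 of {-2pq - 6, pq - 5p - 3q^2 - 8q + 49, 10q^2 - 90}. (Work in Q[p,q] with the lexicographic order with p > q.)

{(-1, 3)}

Compute a lex Gröbner basis by Buchberger's algorithm.
f_1 = -2pq - 6, LT = pq.
f_2 = pq - 5p - 3q^2 - 8q + 49, LT = pq.
f_3 = 10q^2 - 90, LT = q^2.

S(f_1,f_2): lcm = pq. S = 5p + 3q^2 + 8q - 46.
  reduce S modulo (f_1, f_2, f_3):
  remainder 5p + 8q - 19 ≠ 0; add h_4 = 5p + 8q - 19 to the basis.

S(f_1,f_3): lcm = pq^2. S = 9p + 3q.
  reduce S modulo (f_1, f_2, f_3, h_4):
  remainder -57/5q + 171/5 ≠ 0; add h_5 = -57/5q + 171/5 to the basis.

The other S-polynomials (S(f_2,f_3), S(f_1,h_4), S(f_2,h_4), S(f_3,h_4), S(f_1,h_5), S(f_2,h_5), S(f_3,h_5), S(h_4,h_5)) all reduce to 0 modulo the current basis, so we have a Gröbner basis.
Inter-reduce: drop elements whose leading term is divisible by another's, tail-reduce, and make monic.
Reduced Gröbner basis: {p + 1, q - 3}.

Elimination: the polynomial q - 3 lies in the elimination ideal for q, so q ∈ {3}. For each such q, the remaining basis elements (now univariate) give the rest of the solution.
  q = 3: the earlier basis element becomes p + 1 = 0, giving p = -1 — point (-1, 3).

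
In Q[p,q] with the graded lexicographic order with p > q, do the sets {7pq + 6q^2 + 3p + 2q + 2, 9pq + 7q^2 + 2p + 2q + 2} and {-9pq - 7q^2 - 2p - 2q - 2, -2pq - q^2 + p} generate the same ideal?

Two ideals are equal iff their reduced Gröbner bases coincide (the reduced basis is unique for a fixed ordering).
Buchberger on the first generating set:
f_1 = 7pq + 6q^2 + 3p + 2q + 2, LT = pq.
f_2 = 9pq + 7q^2 + 2p + 2q + 2, LT = pq.

S(f_1,f_2): lcm = pq. S = 5/63q^2 + 13/63p + 4/63q + 4/63.
  leading term q^2: no divisor's leading term divides it; move 5/63q^2 to the remainder.
  leading term p: no divisor's leading term divides it; move 13/63p to the remainder.
  leading term q: no divisor's leading term divides it; move 4/63q to the remainder.
  leading term 1: no divisor's leading term divides it; move 4/63 to the remainder.
  remainder 5/63q^2 + 13/63p + 4/63q + 4/63 ≠ 0; add g_3 = 5/63q^2 + 13/63p + 4/63q + 4/63 to the basis.

S(f_1,g_3): lcm = pq^2. S = 6/7q^3 - 13/5p^2 - 13/35pq + 2/7q^2 - 4/5p + 2/7q.
  leading term q^3: subtract (54/5q)·g_3 from 6/7q^3 - 13/5p^2 - 13/35pq + 2/7q^2 - 4/5p + 2/7q → -13/5p^2 - 13/5pq - 2/5q^2 - 4/5p - 2/5q
  leading term p^2: no divisor's leading term divides it; move -13/5p^2 to the remainder.
  leading term pq: subtract (-13/35)·f_1 from -13/5pq - 2/5q^2 - 4/5p - 2/5q → 64/35q^2 + 11/35p + 12/35q + 26/35
  leading term q^2: subtract (576/25)·g_3 from 64/35q^2 + 11/35p + 12/35q + 26/35 → -111/25p - 28/25q - 18/25
  leading term p: no divisor's leading term divides it; move -111/25p to the remainder.
  leading term q: no divisor's leading term divides it; move -28/25q to the remainder.
  leading term 1: no divisor's leading term divides it; move -18/25 to the remainder.
  remainder -13/5p^2 - 111/25p - 28/25q - 18/25 ≠ 0; add g_4 = -13/5p^2 - 111/25p - 28/25q - 18/25 to the basis.

The other S-polynomials (S(f_2,g_3), S(f_1,g_4), S(f_2,g_4), S(g_3,g_4)) all reduce to 0 modulo the current basis, so we have a Gröbner basis.
Inter-reduce: drop elements whose leading term is divisible by another's, tail-reduce, and make monic.
Reduced Gröbner basis: {p^2 + 111/65p + 28/65q + 18/65, pq - 9/5p - 2/5q - 2/5, q^2 + 13/5p + 4/5q + 4/5}.

Buchberger on the second generating set:
h_1 = -9pq - 7q^2 - 2p - 2q - 2, LT = pq.
h_2 = -2pq - q^2 + p, LT = pq.

S(h_1,h_2): lcm = pq. S = 5/18q^2 + 13/18p + 2/9q + 2/9.
  leading term q^2: no divisor's leading term divides it; move 5/18q^2 to the remainder.
  leading term p: no divisor's leading term divides it; move 13/18p to the remainder.
  leading term q: no divisor's leading term divides it; move 2/9q to the remainder.
  leading term 1: no divisor's leading term divides it; move 2/9 to the remainder.
  remainder 5/18q^2 + 13/18p + 2/9q + 2/9 ≠ 0; add k_3 = 5/18q^2 + 13/18p + 2/9q + 2/9 to the basis.

S(h_1,k_3): lcm = pq^2. S = 7/9q^3 - 13/5p^2 - 26/45pq + 2/9q^2 - 4/5p + 2/9q.
  leading term q^3: subtract (14/5q)·k_3 from 7/9q^3 - 13/5p^2 - 26/45pq + 2/9q^2 - 4/5p + 2/9q → -13/5p^2 - 13/5pq - 2/5q^2 - 4/5p - 2/5q
  leading term p^2: no divisor's leading term divides it; move -13/5p^2 to the remainder.
  leading term pq: subtract (13/45)·h_1 from -13/5pq - 2/5q^2 - 4/5p - 2/5q → 73/45q^2 - 2/9p + 8/45q + 26/45
  leading term q^2: subtract (146/25)·k_3 from 73/45q^2 - 2/9p + 8/45q + 26/45 → -111/25p - 28/25q - 18/25
  leading term p: no divisor's leading term divides it; move -111/25p to the remainder.
  leading term q: no divisor's leading term divides it; move -28/25q to the remainder.
  leading term 1: no divisor's leading term divides it; move -18/25 to the remainder.
  remainder -13/5p^2 - 111/25p - 28/25q - 18/25 ≠ 0; add k_4 = -13/5p^2 - 111/25p - 28/25q - 18/25 to the basis.

The other S-polynomials (S(h_2,k_3), S(h_1,k_4), S(h_2,k_4), S(k_3,k_4)) all reduce to 0 modulo the current basis, so we have a Gröbner basis.
Inter-reduce: drop elements whose leading term is divisible by another's, tail-reduce, and make monic.
Reduced Gröbner basis: {p^2 + 111/65p + 28/65q + 18/65, pq - 9/5p - 2/5q - 2/5, q^2 + 13/5p + 4/5q + 4/5}.

These coincide, so the ideals are equal.

Yes, the ideals are equal.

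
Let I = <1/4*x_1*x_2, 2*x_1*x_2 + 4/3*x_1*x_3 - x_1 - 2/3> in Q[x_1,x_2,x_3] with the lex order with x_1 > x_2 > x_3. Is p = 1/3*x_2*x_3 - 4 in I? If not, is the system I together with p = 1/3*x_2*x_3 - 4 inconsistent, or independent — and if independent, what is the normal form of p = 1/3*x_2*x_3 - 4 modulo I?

First compute the reduced Gröbner basis of I by Buchberger's algorithm.
f_1 = 1/4*x_1*x_2, LT = x_1*x_2.
f_2 = 2*x_1*x_2 + 4/3*x_1*x_3 - x_1 - 2/3, LT = x_1*x_2.

S(f_1,f_2): lcm = x_1*x_2. S = -2/3*x_1*x_3 + 1/2*x_1 + 1/3.
  reduce S modulo (f_1, f_2):
  remainder -2/3*x_1*x_3 + 1/2*x_1 + 1/3 ≠ 0; add h_3 = -2/3*x_1*x_3 + 1/2*x_1 + 1/3 to the basis.

S(f_1,h_3): lcm = x_1*x_2*x_3. S = 3/4*x_1*x_2 + 1/2*x_2.
  reduce S modulo (f_1, f_2, h_3):
  remainder 1/2*x_2 ≠ 0; add h_4 = 1/2*x_2 to the basis.

The other S-polynomials (S(f_2,h_3), S(f_1,h_4), S(f_2,h_4), S(h_3,h_4)) all reduce to 0 modulo the current basis, so we have a Gröbner basis.
Inter-reduce: drop elements whose leading term is divisible by another's, tail-reduce, and make monic.
Reduced Gröbner basis: {x_1*x_3 - 3/4*x_1 - 1/2, x_2}.
Label its elements g_1 = x_1*x_3 - 3/4*x_1 - 1/2, g_2 = x_2.

Reduce p = 1/3*x_2*x_3 - 4 modulo G:
  leading term x_2*x_3: subtract (1/3*x_3)·g_2 from 1/3*x_2*x_3 - 4 → -4
  leading term 1: no divisor's leading term divides it; move -4 to the remainder.
  normal form = -4.
The normal form is nonzero, so p ∉ I. Since p minus its normal form lies in I, I + (p) = I + (r) where r = -4; decide whether this ideal is the whole ring.
Here r = -4 is a nonzero constant, hence a unit: 1 ∈ I + (p), the Gröbner basis of I + (p) is {1}, and the enlarged system has no common solution — adjoining p is inconsistent.

Adjoining 1/3*x_2*x_3 - 4 makes the ideal the whole ring: the system is inconsistent.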